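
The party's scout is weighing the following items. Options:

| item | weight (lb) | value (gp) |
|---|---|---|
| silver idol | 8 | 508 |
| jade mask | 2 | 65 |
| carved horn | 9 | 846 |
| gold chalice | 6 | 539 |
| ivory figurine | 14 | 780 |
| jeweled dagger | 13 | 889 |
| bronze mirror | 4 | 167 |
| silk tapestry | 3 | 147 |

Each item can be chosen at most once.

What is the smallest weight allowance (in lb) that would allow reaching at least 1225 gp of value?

15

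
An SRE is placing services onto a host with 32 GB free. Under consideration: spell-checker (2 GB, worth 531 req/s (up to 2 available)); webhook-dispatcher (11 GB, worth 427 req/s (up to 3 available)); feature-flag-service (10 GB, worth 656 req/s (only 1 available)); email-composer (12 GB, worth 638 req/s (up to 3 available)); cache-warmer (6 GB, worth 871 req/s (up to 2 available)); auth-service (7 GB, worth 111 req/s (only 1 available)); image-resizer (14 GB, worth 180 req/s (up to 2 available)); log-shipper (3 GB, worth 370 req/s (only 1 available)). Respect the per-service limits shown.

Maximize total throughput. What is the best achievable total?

Density check — spell-checker 265.50, cache-warmer 145.17, log-shipper 123.33 are the best per GB.
2×spell-checker + feature-flag-service + 2×cache-warmer + log-shipper uses 29 of the 32 GB and totals 3830.
Nothing else within 32 GB beats 3830.

3830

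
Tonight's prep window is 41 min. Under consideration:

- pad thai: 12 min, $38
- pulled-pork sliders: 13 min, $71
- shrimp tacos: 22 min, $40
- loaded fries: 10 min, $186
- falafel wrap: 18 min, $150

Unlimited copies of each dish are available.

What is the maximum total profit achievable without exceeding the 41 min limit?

744

The ratio ordering already packs tightly: 4×loaded fries, 40 min, 744.
No other feasible combination exceeds 744.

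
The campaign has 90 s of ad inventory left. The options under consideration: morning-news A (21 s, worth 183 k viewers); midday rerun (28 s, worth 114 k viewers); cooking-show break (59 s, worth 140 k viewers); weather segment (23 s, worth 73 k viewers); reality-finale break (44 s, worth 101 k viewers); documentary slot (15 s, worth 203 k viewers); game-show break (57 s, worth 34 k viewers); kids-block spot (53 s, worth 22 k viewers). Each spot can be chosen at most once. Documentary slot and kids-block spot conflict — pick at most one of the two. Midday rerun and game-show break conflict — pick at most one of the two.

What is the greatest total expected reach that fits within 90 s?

573

Best packing: morning-news A + midday rerun + weather segment + documentary slot — 87 s, 573 total.
Every other selection either busts 90 s or breaks a pairing rule or fails to beat 573.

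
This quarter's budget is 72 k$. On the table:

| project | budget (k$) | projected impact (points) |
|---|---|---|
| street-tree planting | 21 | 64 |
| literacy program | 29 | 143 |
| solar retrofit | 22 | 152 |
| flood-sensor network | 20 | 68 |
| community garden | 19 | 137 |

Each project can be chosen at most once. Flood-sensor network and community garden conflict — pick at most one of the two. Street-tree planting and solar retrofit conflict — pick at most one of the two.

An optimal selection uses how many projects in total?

3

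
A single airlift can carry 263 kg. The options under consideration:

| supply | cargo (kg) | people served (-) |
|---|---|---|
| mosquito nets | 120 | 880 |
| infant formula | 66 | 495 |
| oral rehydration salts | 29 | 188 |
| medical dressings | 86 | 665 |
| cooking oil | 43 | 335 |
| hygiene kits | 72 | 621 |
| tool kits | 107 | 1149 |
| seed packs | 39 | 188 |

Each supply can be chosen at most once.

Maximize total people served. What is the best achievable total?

2309

A density-first pass picks oral rehydration salts + cooking oil + hygiene kits + tool kits — 2293 at 251 kg.
A better packing is infant formula + medical dressings + tool kits: 259 kg, total 2309.
No other feasible combination exceeds 2309.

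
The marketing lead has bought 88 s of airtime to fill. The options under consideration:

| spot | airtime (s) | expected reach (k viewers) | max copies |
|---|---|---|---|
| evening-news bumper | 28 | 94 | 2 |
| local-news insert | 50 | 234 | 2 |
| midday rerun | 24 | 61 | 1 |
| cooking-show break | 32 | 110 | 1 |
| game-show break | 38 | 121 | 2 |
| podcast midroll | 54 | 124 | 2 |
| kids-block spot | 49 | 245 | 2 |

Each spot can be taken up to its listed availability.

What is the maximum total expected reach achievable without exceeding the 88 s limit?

366

Greedy by ratio would take cooking-show break + kids-block spot: 81 s used, total 355.
The 32 s tied up in cooking-show break is better spent on game-show break — total rises to 366 (87 s).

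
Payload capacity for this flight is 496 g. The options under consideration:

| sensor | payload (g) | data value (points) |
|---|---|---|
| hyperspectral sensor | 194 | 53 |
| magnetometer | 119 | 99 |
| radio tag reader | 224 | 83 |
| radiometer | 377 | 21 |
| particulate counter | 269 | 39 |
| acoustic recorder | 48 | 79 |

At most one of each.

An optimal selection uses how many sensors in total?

3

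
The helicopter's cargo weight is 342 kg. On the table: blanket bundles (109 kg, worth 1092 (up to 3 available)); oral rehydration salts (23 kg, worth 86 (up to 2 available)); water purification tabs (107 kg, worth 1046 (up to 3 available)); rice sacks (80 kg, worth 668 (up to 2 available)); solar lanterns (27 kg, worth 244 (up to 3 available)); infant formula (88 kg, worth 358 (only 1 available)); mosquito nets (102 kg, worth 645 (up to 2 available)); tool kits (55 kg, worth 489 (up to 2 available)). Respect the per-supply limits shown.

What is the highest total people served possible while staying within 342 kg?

3276

Density check — blanket bundles 10.02, water purification tabs 9.78, solar lanterns 9.04, tool kits 8.89 are the best per kg.
3×blanket bundles uses 327 of the 342 kg and totals 3276.
No other feasible combination exceeds 3276.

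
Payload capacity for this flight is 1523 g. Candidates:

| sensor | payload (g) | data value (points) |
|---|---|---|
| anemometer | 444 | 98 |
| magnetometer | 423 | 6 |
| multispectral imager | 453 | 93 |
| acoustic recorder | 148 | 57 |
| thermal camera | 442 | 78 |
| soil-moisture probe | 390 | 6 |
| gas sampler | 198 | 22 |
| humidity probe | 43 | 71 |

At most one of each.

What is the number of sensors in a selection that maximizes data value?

5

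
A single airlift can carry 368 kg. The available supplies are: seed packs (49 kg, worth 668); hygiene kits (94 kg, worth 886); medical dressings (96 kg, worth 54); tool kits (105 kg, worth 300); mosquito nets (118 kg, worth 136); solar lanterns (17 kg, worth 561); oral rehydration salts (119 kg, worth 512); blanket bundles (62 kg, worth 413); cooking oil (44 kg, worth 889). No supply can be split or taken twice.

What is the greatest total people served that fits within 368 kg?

Ranking by ratio (people served/kg): solar lanterns 33.00, cooking oil 20.20, seed packs 13.63, hygiene kits 9.43.
Filling by ratio: seed packs + hygiene kits + medical dressings + solar lanterns + blanket bundles + cooking oil for 3471, with 6 kg left unused.
Dropping medical dressings and blanket bundles frees 158 kg; slotting in oral rehydration salts (119 kg) lifts the total to 3516 at 323 kg.
No other feasible combination exceeds 3516.

3516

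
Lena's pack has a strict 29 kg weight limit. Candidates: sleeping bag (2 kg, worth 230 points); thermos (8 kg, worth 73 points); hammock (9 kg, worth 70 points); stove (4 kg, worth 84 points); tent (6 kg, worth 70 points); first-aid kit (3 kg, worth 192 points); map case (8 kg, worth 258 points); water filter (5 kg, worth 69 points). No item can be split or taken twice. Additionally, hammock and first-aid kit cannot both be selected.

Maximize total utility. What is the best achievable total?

Taking sleeping bag + stove + tent + first-aid kit + map case + water filter: 28 kg used, 903 in utility.

903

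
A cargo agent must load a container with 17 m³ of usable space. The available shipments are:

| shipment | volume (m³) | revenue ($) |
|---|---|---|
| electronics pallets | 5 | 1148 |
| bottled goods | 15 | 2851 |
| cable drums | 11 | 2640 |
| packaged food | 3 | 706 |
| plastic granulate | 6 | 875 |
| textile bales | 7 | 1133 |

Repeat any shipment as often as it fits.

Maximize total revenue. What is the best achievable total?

4052

The ratio ordering already packs tightly: cable drums + 2×packaged food, 17 m³, 4052.
Every other selection either busts 17 m³ or fails to beat 4052.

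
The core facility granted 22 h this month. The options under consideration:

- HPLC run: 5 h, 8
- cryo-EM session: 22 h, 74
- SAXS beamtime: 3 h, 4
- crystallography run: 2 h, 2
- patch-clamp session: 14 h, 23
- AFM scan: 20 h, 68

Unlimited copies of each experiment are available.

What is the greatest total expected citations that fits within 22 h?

74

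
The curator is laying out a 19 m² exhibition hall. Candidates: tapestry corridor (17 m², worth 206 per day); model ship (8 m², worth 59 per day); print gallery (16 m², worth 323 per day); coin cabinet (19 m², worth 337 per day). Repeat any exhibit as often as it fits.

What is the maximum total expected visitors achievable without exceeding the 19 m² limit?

Filling by ratio: print gallery for 323, with 3 m² left unused.
The 16 m² tied up in print gallery is better spent on coin cabinet — total rises to 337 (19 m²).
That's the maximum — no swap from here does better than 337.

337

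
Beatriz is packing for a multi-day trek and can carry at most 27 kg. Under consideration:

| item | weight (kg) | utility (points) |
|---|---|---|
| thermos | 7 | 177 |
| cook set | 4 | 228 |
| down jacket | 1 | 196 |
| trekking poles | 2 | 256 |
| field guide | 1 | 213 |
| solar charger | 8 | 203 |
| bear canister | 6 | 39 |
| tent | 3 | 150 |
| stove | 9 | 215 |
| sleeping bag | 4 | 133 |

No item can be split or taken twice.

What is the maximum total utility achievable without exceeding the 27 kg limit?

The ratio heuristic lands on cook set + down jacket + trekking poles + field guide + solar charger + tent + sleeping bag (1379) but leaves 4 kg idle.
Replace solar charger and sleeping bag with thermos + stove: the trade gains 56 net, giving 1435 at 27 kg.
Nothing else within 27 kg beats 1435.

1435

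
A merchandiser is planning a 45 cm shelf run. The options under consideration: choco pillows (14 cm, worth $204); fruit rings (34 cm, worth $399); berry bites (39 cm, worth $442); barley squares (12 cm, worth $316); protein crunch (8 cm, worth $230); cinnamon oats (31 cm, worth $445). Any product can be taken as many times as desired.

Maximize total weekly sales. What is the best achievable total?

Ranking by ratio (weekly sales/cm): protein crunch 28.75, barley squares 26.33, choco pillows 14.57.
The ratio heuristic lands on 5×protein crunch (1150) but leaves 5 cm idle.
Dropping protein crunch frees 8 cm; slotting in barley squares (12 cm) lifts the total to 1236 at 44 cm.
Every other selection either busts 45 cm or fails to beat 1236.

1236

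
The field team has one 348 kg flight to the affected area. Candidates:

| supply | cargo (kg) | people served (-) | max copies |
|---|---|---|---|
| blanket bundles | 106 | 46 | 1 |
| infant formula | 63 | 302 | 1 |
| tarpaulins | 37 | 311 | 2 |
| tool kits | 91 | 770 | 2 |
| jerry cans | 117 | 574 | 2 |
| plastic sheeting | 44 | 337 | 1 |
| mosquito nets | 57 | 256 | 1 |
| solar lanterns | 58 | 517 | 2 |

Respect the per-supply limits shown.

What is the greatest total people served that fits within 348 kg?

2911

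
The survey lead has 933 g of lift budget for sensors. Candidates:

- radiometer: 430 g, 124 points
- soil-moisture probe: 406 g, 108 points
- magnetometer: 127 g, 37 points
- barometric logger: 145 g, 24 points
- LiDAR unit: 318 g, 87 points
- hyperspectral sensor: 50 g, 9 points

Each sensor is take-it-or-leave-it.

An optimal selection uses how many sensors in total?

4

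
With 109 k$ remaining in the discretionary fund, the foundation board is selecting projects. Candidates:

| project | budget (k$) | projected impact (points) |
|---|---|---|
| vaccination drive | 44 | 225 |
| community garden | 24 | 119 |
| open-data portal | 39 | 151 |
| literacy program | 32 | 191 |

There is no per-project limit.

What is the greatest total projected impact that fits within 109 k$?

Ranking by ratio (projected impact/k$): literacy program 5.97, vaccination drive 5.11, community garden 4.96.
Taking the top-ratio projects first gives 3×literacy program for 573 (96 k$).
Replace literacy program with vaccination drive: the trade gains 34 net, giving 607 at 108 k$.
Nothing else within 109 k$ beats 607.

607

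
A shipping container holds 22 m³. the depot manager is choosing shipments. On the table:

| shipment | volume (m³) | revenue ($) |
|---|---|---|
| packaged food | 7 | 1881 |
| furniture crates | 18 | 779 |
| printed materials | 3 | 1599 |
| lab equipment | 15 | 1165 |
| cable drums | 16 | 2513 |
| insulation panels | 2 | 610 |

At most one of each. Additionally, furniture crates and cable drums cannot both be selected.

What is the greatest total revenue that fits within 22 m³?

Ranking by ratio (revenue/m³): printed materials 533.00, insulation panels 305.00, packaged food 268.71.
Taking the top-ratio shipments first gives packaged food + printed materials + insulation panels for 4090 (12 m³).
Replace packaged food with cable drums: the trade gains 632 net, giving 4722 at 21 m³.

4722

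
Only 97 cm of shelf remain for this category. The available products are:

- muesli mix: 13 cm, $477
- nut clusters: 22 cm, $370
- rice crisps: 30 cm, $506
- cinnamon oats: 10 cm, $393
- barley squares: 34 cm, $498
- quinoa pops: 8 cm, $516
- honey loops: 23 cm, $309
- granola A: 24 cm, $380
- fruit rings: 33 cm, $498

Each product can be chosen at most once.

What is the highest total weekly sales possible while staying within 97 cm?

2390

Ranking by ratio (weekly sales/cm): quinoa pops 64.50, cinnamon oats 39.30, muesli mix 36.69.
Taking the top-ratio products first gives muesli mix + nut clusters + rice crisps + cinnamon oats + quinoa pops for 2262 (83 cm).
Dropping nut clusters frees 22 cm; slotting in barley squares (34 cm) lifts the total to 2390 at 95 cm.
No other feasible combination exceeds 2390.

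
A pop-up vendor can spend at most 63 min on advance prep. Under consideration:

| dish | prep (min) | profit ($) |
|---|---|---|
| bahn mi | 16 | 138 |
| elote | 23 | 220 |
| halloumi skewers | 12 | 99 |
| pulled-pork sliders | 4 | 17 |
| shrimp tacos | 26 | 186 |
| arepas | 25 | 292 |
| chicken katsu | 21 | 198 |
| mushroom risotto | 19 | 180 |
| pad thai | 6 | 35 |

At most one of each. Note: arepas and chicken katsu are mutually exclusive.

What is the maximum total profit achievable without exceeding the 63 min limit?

Taking elote + halloumi skewers + arepas: 60 min used, 611 in profit.
Runner-up bahn mi + arepas + mushroom risotto tops out at 610.

611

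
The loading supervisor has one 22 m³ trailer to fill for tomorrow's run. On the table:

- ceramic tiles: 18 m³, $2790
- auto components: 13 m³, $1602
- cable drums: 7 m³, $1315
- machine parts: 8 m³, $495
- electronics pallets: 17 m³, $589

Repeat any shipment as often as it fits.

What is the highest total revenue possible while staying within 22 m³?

3945

Ranking by ratio (revenue/m³): cable drums 187.86, ceramic tiles 155.00, auto components 123.23.
Taking 3×cable drums: 21 m³ used, 3945 in revenue.
The spare 1 m³ is too small for any remaining shipment, and no exchange beats 3945.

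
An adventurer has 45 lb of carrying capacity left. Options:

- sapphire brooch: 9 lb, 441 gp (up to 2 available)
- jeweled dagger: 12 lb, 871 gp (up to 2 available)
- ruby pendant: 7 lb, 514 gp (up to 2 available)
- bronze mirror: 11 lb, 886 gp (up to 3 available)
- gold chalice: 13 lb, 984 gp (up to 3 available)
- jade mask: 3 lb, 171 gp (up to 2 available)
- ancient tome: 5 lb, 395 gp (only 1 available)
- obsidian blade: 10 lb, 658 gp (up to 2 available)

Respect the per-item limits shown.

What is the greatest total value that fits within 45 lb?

Best packing: ruby pendant + 3×bronze mirror + ancient tome — 45 lb, 3567 total.
That's the maximum — no swap from here does better than 3567.

3567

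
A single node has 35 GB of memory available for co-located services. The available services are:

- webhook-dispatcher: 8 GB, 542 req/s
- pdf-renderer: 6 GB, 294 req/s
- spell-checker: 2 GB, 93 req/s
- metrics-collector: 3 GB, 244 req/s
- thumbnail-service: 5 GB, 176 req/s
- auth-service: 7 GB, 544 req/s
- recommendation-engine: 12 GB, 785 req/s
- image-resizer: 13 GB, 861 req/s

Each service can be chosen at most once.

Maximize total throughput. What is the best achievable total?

2434

Greedy by ratio would take webhook-dispatcher + spell-checker + metrics-collector + auth-service + image-resizer: 33 GB used, total 2284.
Replace webhook-dispatcher and spell-checker with recommendation-engine: the trade gains 150 net, giving 2434 at 35 GB.
The closest alternative, webhook-dispatcher + metrics-collector + thumbnail-service + auth-service + recommendation-engine, reaches only 2291.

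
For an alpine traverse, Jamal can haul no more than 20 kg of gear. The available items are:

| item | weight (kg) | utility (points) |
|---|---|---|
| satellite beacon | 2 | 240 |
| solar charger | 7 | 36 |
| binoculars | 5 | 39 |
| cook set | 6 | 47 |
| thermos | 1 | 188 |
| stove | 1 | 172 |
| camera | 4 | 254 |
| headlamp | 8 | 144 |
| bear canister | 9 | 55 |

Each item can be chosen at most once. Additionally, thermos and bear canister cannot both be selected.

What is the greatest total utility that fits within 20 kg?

998

Satellite beacon + thermos + stove + camera + headlamp uses 16 of the 20 kg and totals 998.
Nothing else feasible within 20 kg beats 998.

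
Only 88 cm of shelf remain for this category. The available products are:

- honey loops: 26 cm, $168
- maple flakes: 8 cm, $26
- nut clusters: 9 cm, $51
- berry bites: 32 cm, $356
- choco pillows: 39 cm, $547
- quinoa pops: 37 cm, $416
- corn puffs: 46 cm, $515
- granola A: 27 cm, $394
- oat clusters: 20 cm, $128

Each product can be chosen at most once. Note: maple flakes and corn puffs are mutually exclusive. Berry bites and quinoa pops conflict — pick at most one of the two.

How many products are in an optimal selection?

3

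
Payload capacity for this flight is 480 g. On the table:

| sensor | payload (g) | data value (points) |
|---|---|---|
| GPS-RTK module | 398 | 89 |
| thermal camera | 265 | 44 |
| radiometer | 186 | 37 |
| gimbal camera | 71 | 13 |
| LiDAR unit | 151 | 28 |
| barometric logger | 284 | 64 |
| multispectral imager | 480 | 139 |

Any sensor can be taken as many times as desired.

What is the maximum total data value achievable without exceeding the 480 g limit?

139

By data value per g: multispectral imager 0.29, barometric logger 0.23, GPS-RTK module 0.22 lead.
Best packing: multispectral imager — 480 g, 139 total.
That's the maximum — no swap from here does better than 139.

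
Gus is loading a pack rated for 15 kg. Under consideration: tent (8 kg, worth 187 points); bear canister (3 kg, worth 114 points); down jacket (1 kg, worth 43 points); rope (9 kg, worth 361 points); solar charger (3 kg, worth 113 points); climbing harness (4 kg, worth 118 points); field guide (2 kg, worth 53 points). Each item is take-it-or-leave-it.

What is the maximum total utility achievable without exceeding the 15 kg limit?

588

By utility per kg: down jacket 43.00, rope 40.11, bear canister 38.00, solar charger 37.67 lead.
Taking the top-ratio items first gives bear canister + down jacket + rope + field guide for 571 (15 kg).
Replace down jacket and field guide with solar charger: the trade gains 17 net, giving 588 at 15 kg.
The closest alternative, bear canister + down jacket + rope + field guide, reaches only 571.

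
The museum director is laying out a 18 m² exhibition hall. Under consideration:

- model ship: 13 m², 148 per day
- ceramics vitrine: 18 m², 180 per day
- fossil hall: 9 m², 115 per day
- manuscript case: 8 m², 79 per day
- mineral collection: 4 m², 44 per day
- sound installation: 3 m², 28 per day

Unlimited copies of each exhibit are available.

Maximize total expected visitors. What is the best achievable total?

230

Taking 2×fossil hall: 18 m² used, 230 in expected visitors.
That's the maximum — no swap from here does better than 230.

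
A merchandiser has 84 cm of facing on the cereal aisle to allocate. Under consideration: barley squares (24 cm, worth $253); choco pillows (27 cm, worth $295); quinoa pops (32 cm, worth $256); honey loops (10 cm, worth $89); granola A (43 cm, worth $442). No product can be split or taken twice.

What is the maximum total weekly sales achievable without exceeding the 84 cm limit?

826

A density-first pass picks barley squares + choco pillows + honey loops — 637 at 61 cm.
Replace barley squares with granola A: the trade gains 189 net, giving 826 at 80 cm.
The closest alternative, barley squares + choco pillows + quinoa pops, reaches only 804.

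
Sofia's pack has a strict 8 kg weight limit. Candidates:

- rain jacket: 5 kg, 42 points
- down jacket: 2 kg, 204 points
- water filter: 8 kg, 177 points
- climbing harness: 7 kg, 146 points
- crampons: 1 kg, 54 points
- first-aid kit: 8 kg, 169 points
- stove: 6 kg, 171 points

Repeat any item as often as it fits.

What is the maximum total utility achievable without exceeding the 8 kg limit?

816

Best packing: 4×down jacket — 8 kg, 816 total.
That's the maximum — no swap from here does better than 816.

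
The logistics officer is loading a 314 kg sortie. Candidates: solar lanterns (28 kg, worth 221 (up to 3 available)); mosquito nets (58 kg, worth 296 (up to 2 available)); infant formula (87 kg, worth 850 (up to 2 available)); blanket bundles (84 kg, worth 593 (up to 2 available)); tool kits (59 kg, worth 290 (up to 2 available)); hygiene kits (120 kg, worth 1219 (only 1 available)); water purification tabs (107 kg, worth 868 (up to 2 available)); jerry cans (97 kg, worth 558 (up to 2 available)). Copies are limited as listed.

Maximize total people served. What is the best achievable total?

2937

By people served per kg: hygiene kits 10.16, infant formula 9.77, water purification tabs 8.11 lead.
A density-first pass picks 2×infant formula + hygiene kits — 2919 at 294 kg.
The 87 kg tied up in infant formula is better spent on water purification tabs — total rises to 2937 (314 kg).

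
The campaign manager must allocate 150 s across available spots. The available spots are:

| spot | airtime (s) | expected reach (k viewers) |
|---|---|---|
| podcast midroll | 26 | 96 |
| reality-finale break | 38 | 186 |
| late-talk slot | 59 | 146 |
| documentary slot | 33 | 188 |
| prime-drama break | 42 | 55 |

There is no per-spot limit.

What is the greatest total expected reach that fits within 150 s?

752

The ratio ordering already packs tightly: 4×documentary slot, 132 s, 752.
Every other selection either busts 150 s or fails to beat 752.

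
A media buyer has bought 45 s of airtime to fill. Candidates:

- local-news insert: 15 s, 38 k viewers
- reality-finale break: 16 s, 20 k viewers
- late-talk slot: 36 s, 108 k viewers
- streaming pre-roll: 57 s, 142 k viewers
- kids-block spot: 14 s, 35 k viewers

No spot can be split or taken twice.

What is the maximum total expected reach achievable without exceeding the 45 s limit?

108

Density check — late-talk slot 3.00, local-news insert 2.53, kids-block spot 2.50 are the best per s.
Taking late-talk slot: 36 s used, 108 in expected reach.
Next best is local-news insert + reality-finale break + kids-block spot at 93 (45 s) — short by 15.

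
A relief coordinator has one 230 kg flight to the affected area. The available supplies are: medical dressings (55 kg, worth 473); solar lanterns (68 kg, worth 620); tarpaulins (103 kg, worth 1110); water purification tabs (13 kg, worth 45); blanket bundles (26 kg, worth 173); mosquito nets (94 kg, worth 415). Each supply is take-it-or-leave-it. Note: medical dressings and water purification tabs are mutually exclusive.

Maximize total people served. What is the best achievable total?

2203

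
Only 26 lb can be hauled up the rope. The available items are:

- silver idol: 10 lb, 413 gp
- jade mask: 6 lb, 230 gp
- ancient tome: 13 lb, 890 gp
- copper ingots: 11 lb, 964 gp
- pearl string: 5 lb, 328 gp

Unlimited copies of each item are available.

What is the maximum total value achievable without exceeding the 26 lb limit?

1948

Taking the top-ratio items first gives 2×copper ingots for 1928 (22 lb).
Dropping copper ingots frees 11 lb; slotting in 3×pearl string (15 lb) lifts the total to 1948 at 26 lb.
Nothing else within 26 lb beats 1948.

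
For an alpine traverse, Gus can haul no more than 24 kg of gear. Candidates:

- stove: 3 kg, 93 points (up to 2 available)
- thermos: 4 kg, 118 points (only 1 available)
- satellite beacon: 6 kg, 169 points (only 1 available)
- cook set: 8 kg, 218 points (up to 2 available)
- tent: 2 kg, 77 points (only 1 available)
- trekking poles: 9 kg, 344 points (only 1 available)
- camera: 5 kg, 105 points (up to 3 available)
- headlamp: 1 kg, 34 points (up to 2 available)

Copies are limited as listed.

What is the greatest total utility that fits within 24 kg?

The ratio heuristic lands on 2×stove + thermos + tent + trekking poles + 2×headlamp (793) but leaves 1 kg idle.
Dropping thermos and headlamp frees 5 kg; slotting in satellite beacon (6 kg) lifts the total to 810 at 24 kg.
Nothing else within 24 kg beats 810.

810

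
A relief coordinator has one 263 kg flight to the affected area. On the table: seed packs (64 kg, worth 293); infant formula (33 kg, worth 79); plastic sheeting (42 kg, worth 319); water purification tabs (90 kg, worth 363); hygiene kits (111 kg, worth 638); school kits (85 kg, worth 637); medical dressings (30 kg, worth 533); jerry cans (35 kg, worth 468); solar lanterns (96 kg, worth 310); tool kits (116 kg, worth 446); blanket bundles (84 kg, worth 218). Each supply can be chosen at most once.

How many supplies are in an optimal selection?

4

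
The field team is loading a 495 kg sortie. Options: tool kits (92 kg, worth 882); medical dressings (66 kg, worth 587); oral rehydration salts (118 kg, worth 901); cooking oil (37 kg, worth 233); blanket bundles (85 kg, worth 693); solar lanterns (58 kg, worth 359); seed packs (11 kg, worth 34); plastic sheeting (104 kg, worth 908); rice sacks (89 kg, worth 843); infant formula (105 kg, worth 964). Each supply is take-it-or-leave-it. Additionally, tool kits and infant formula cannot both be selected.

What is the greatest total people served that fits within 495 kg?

Tool kits + medical dressings + blanket bundles + solar lanterns + plastic sheeting + rice sacks uses 494 of the 495 kg and totals 4272.
Runner-up medical dressings + oral rehydration salts + seed packs + plastic sheeting + rice sacks + infant formula tops out at 4237.

4272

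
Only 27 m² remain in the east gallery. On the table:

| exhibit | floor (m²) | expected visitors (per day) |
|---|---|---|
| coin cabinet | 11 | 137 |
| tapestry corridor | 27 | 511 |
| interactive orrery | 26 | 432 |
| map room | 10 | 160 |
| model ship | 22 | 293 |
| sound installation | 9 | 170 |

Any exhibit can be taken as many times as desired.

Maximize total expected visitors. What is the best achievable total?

Density check — tapestry corridor 18.93, sound installation 18.89, interactive orrery 16.62, map room 16.00 are the best per m².
The ratio ordering already packs tightly: tapestry corridor, 27 m², 511.
No other feasible combination exceeds 511.

511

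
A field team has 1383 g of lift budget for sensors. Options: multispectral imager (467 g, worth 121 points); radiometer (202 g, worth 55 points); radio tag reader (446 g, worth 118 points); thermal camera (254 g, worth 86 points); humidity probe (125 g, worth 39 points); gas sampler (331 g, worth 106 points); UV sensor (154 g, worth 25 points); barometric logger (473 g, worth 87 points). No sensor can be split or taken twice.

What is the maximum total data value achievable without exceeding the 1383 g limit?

407

Ranking by ratio (data value/g): thermal camera 0.34, gas sampler 0.32, humidity probe 0.31.
A density-first pass picks radiometer + radio tag reader + thermal camera + humidity probe + gas sampler — 404 at 1358 g.
Replace radio tag reader with multispectral imager: the trade gains 3 net, giving 407 at 1379 g.
Runner-up radiometer + radio tag reader + thermal camera + humidity probe + gas sampler tops out at 404.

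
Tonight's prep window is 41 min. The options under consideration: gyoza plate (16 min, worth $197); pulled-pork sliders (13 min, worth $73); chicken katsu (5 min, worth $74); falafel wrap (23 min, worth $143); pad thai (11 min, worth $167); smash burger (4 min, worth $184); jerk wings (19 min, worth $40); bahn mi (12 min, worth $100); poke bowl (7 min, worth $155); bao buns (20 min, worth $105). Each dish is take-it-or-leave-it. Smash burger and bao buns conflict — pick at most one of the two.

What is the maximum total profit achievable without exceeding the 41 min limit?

703

The ratio heuristic lands on chicken katsu + pad thai + smash burger + bahn mi + poke bowl (680) but leaves 2 min idle.
Replace chicken katsu and bahn mi with gyoza plate: the trade gains 23 net, giving 703 at 38 min.
Every other selection either busts 41 min or breaks a pairing rule or fails to beat 703.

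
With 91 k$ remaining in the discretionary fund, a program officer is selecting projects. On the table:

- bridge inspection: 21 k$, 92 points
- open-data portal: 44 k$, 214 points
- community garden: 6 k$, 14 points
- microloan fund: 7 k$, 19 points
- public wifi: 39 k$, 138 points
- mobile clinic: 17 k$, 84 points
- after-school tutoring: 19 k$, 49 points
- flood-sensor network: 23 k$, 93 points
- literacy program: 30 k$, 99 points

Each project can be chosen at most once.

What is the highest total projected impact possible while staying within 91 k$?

The ratio heuristic lands on bridge inspection + open-data portal + microloan fund + mobile clinic (409) but leaves 2 k$ idle.
The 21 k$ tied up in bridge inspection is better spent on flood-sensor network — total rises to 410 (91 k$).
The closest alternative, bridge inspection + open-data portal + microloan fund + mobile clinic, reaches only 409.

410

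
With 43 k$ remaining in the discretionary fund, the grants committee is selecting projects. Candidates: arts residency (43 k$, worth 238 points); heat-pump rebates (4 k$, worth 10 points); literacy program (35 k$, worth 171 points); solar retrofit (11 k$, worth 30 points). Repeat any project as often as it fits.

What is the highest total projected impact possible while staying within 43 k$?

By projected impact per k$: arts residency 5.53, literacy program 4.89, solar retrofit 2.73, heat-pump rebates 2.50 lead.
Arts residency uses 43 of the 43 k$ and totals 238.
That's the maximum — no swap from here does better than 238.

238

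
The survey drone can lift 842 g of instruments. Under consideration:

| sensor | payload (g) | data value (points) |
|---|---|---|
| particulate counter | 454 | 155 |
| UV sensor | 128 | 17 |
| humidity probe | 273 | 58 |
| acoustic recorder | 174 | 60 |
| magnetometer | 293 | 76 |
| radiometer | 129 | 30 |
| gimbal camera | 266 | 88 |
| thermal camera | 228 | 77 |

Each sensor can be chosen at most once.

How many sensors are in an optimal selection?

The maximum data value within 842 g is 262.
One optimal bundle: particulate counter + radiometer + thermal camera (811 g).
Any selection reaching 262 contains exactly 3 sensors.

3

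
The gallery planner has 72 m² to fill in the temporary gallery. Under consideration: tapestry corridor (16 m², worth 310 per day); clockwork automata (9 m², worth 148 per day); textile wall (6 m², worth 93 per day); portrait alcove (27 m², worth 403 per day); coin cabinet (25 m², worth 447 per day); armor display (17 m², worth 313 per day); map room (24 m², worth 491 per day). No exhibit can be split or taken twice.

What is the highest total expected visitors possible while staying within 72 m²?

1355

Best packing: tapestry corridor + clockwork automata + textile wall + armor display + map room — 72 m², 1355 total.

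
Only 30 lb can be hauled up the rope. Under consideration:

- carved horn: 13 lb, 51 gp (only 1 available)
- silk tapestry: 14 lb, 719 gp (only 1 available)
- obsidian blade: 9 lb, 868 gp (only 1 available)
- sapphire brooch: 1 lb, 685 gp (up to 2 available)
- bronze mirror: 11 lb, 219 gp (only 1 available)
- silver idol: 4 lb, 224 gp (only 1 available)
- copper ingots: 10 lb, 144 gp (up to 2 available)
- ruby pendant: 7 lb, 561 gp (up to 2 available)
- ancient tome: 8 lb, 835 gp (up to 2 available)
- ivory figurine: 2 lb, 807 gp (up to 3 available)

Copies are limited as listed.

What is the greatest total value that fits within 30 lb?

5748

Greedy by ratio would take 2×sapphire brooch + silver idol + 2×ancient tome + 3×ivory figurine: 28 lb used, total 5685.
The 12 lb tied up in silver idol and ancient tome is better spent on 2×ruby pendant — total rises to 5748 (30 lb).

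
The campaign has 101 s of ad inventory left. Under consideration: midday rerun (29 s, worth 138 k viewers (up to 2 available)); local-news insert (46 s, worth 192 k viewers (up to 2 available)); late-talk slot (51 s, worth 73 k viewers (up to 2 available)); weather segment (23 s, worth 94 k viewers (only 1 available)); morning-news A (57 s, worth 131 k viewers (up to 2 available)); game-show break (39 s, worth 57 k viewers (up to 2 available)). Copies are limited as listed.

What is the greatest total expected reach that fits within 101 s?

424

Density check — midday rerun 4.76, local-news insert 4.17, weather segment 4.09, morning-news A 2.30 are the best per s.
A density-first pass picks 2×midday rerun + weather segment — 370 at 81 s.
Dropping midday rerun frees 29 s; slotting in local-news insert (46 s) lifts the total to 424 at 98 s.
That's the maximum — no swap from here does better than 424.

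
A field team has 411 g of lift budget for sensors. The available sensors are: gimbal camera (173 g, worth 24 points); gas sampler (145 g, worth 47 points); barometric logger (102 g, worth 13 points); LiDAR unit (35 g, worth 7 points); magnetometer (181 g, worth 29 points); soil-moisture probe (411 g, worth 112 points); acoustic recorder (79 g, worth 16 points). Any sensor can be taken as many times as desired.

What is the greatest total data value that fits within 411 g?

By data value per g: gas sampler 0.32, soil-moisture probe 0.27, acoustic recorder 0.20 lead.
2×gas sampler + LiDAR unit + acoustic recorder uses 404 of the 411 g and totals 117.

117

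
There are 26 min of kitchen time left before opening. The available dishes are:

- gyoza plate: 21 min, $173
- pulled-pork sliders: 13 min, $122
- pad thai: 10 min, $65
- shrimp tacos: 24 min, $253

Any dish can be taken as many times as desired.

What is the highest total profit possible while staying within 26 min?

Taking shrimp tacos: 24 min used, 253 in profit.

253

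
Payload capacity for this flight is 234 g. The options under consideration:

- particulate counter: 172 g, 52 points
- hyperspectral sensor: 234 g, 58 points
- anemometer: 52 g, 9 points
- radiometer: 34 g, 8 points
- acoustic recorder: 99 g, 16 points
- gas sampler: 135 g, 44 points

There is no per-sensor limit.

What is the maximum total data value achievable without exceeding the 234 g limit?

61

Taking the top-ratio sensors first gives 2×radiometer + gas sampler for 60 (203 g).
Replace 2×radiometer and gas sampler with particulate counter + anemometer: the trade gains 1 net, giving 61 at 224 g.
Nothing else within 234 g beats 61.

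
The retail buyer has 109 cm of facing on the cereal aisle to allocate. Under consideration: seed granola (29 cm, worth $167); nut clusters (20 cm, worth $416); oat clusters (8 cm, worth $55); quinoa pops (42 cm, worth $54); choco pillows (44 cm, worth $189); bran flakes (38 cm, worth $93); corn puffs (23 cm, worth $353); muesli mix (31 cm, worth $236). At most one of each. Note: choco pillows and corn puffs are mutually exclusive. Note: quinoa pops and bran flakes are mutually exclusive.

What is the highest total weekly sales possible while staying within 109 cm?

Density check — nut clusters 20.80, corn puffs 15.35, muesli mix 7.61, oat clusters 6.88 are the best per cm.
Filling by ratio: nut clusters + oat clusters + corn puffs + muesli mix for 1060, with 27 cm left unused.
The 8 cm tied up in oat clusters is better spent on seed granola — total rises to 1172 (103 cm).
Nothing else feasible within 109 cm beats 1172.

1172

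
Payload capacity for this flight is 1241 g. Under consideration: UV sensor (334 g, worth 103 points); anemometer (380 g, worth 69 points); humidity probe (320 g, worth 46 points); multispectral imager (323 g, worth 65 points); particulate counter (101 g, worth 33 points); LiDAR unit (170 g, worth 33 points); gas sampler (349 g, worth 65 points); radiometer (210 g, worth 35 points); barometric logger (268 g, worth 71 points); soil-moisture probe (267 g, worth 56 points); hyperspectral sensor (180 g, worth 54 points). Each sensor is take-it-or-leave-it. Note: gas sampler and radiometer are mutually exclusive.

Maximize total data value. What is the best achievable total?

A density-first pass picks UV sensor + particulate counter + barometric logger + soil-moisture probe + hyperspectral sensor — 317 at 1150 g.
The 267 g tied up in soil-moisture probe is better spent on multispectral imager — total rises to 326 (1206 g).

326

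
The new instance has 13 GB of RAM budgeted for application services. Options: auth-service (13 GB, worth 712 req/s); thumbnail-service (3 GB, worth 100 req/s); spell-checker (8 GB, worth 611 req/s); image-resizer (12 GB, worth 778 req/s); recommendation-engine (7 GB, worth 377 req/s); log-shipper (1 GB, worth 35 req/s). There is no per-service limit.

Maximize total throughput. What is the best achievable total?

813

Greedy by ratio would take spell-checker + 5×log-shipper: 13 GB used, total 786.
Replace spell-checker and 4×log-shipper with image-resizer: the trade gains 27 net, giving 813 at 13 GB.
Every other selection either busts 13 GB or fails to beat 813.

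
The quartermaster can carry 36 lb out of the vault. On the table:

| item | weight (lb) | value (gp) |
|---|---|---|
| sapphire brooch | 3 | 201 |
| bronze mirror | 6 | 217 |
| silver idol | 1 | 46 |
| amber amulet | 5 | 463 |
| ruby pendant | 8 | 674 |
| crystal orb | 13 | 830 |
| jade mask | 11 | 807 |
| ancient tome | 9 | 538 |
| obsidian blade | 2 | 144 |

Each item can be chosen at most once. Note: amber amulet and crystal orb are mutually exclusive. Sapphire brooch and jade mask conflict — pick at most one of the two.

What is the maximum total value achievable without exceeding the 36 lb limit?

2672

Ranking by ratio (value/lb): amber amulet 92.60, ruby pendant 84.25, jade mask 73.36, obsidian blade 72.00.
Silver idol + amber amulet + ruby pendant + jade mask + ancient tome + obsidian blade uses 36 of the 36 lb and totals 2672.
Every other selection either busts 36 lb or breaks a pairing rule or fails to beat 2672.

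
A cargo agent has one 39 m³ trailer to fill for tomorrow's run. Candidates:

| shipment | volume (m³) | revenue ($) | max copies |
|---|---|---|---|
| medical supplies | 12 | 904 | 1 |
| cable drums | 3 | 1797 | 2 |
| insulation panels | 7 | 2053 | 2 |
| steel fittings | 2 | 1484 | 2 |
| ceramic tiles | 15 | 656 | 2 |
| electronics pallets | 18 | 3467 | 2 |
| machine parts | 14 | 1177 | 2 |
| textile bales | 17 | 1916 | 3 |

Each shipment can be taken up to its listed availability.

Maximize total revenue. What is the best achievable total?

12338

Greedy by ratio would take 2×cable drums + 2×insulation panels + 2×steel fittings + machine parts: 38 m³ used, total 11845.
The 17 m³ tied up in cable drums and machine parts is better spent on electronics pallets — total rises to 12338 (39 m³).
No other feasible combination exceeds 12338.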